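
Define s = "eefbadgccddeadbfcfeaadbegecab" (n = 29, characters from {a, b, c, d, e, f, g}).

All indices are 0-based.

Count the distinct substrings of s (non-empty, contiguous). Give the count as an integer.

408

rank→(start, suffix):
  0 → (19, 'aadbegecab')
  1 → (27, 'ab')
  2 → (20, 'adbegecab')
  3 → (12, 'adbfcfeaadbegecab')
  4 → (4, 'adgccddeadbfcfeaadbegecab')
  5 → (28, 'b')
  6 → (3, 'badgccddeadbfcfeaadbegecab')
  7 → (22, 'begecab')
  8 → (14, 'bfcfeaadbegecab')
  9 → (26, 'cab')
  10 → (7, 'ccddeadbfcfeaadbegecab')
  11 → (8, 'cddeadbfcfeaadbegecab')
  12 → (16, 'cfeaadbegecab')
  13 → (21, 'dbegecab')
  14 → (13, 'dbfcfeaadbegecab')
  15 → (9, 'ddeadbfcfeaadbegecab')
  16 → (10, 'deadbfcfeaadbegecab')
  17 → (5, 'dgccddeadbfcfeaadbegecab')
  18 → (18, 'eaadbegecab')
  19 → (11, 'eadbfcfeaadbegecab')
  20 → (25, 'ecab')
  21 → (0, 'eefbadgccddeadbfcfeaadbegecab')
  22 → (1, 'efbadgccddeadbfcfeaadbegecab')
  23 → (23, 'egecab')
  24 → (2, 'fbadgccddeadbfcfeaadbegecab')
  25 → (15, 'fcfeaadbegecab')
  26 → (17, 'feaadbegecab')
  27 → (6, 'gccddeadbfcfeaadbegecab')
  28 → (24, 'gecab')

SA = [19, 27, 20, 12, 4, 28, 3, 22, 14, 26, 7, 8, 16, 21, 13, 9, 10, 5, 18, 11, 25, 0, 1, 23, 2, 15, 17, 6, 24]
rank  pair      lcp
   1  s[19:],s[27:]  1  'a'
   2  s[27:],s[20:]  1  'a'
   3  s[20:],s[12:]  3  'adb'
   4  s[12:],s[4:]  2  'ad'
   5  s[4:],s[28:]  0  ''
   6  s[28:],s[3:]  1  'b'
   7  s[3:],s[22:]  1  'b'
   8  s[22:],s[14:]  1  'b'
   9  s[14:],s[26:]  0  ''
  10  s[26:],s[7:]  1  'c'
  11  s[7:],s[8:]  1  'c'
  12  s[8:],s[16:]  1  'c'
  13  s[16:],s[21:]  0  ''
  14  s[21:],s[13:]  2  'db'
  15  s[13:],s[9:]  1  'd'
  16  s[9:],s[10:]  1  'd'
  17  s[10:],s[5:]  1  'd'
  18  s[5:],s[18:]  0  ''
  19  s[18:],s[11:]  2  'ea'
  20  s[11:],s[25:]  1  'e'
  21  s[25:],s[0:]  1  'e'
  22  s[0:],s[1:]  1  'e'
  23  s[1:],s[23:]  1  'e'
  24  s[23:],s[2:]  0  ''
  25  s[2:],s[15:]  1  'f'
  26  s[15:],s[17:]  1  'f'
  27  s[17:],s[6:]  0  ''
  28  s[6:],s[24:]  1  'g'

n(n+1)/2 = 29·30/2 = 435
Σ LCP = 0 + 1 + 1 + 3 + 2 + 0 + 1 + 1 + 1 + 0 + 1 + 1 + 1 + 0 + 2 + 1 + 1 + 1 + 0 + 2 + 1 + 1 + 1 + 1 + 0 + 1 + 1 + 0 + 1 = 27
distinct = 435 − 27 = 408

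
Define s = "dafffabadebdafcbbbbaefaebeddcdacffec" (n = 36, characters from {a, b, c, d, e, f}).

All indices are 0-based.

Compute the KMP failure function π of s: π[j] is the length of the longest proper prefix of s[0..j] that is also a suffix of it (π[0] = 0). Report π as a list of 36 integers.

[0, 0, 0, 0, 0, 0, 0, 0, 1, 0, 0, 1, 2, 3, 0, 0, 0, 0, 0, 0, 0, 0, 0, 0, 0, 0, 1, 1, 0, 1, 2, 0, 0, 0, 0, 0]

π[0] = 0
j=1 s[j]='a': π[1]=0 (border '')
j=2 s[j]='f': π[2]=0 (border '')
j=3 s[j]='f': π[3]=0 (border '')
j=4 s[j]='f': π[4]=0 (border '')
j=5 s[j]='a': π[5]=0 (border '')
j=6 s[j]='b': π[6]=0 (border '')
j=7 s[j]='a': π[7]=0 (border '')
j=8 s[j]='d': π[8]=1 (border 'd')
j=9 s[j]='e': k: 1→0; π[9]=0 (border '')
j=10 s[j]='b': π[10]=0 (border '')
j=11 s[j]='d': π[11]=1 (border 'd')
j=12 s[j]='a': π[12]=2 (border 'da')
j=13 s[j]='f': π[13]=3 (border 'daf')
j=14 s[j]='c': k: 3→0; π[14]=0 (border '')
j=15 s[j]='b': π[15]=0 (border '')
j=16 s[j]='b': π[16]=0 (border '')
j=17 s[j]='b': π[17]=0 (border '')
j=18 s[j]='b': π[18]=0 (border '')
j=19 s[j]='a': π[19]=0 (border '')
j=20 s[j]='e': π[20]=0 (border '')
j=21 s[j]='f': π[21]=0 (border '')
j=22 s[j]='a': π[22]=0 (border '')
j=23 s[j]='e': π[23]=0 (border '')
j=24 s[j]='b': π[24]=0 (border '')
j=25 s[j]='e': π[25]=0 (border '')
j=26 s[j]='d': π[26]=1 (border 'd')
j=27 s[j]='d': k: 1→0; π[27]=1 (border 'd')
j=28 s[j]='c': k: 1→0; π[28]=0 (border '')
j=29 s[j]='d': π[29]=1 (border 'd')
j=30 s[j]='a': π[30]=2 (border 'da')
j=31 s[j]='c': k: 2→0; π[31]=0 (border '')
j=32 s[j]='f': π[32]=0 (border '')
j=33 s[j]='f': π[33]=0 (border '')
j=34 s[j]='e': π[34]=0 (border '')
j=35 s[j]='c': π[35]=0 (border '')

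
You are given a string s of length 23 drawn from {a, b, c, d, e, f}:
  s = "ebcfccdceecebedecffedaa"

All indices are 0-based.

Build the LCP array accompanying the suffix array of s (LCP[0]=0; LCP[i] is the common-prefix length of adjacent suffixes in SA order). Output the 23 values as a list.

[0, 1, 0, 1, 0, 1, 1, 2, 1, 2, 0, 1, 1, 0, 2, 1, 2, 1, 2, 1, 0, 1, 1]

rank→(start, suffix):
  0 → (22, 'a')
  1 → (21, 'aa')
  2 → (1, 'bcfccdceecebedecffedaa')
  3 → (12, 'bedecffedaa')
  4 → (4, 'ccdceecebedecffedaa')
  5 → (5, 'cdceecebedecffedaa')
  6 → (10, 'cebedecffedaa')
  7 → (7, 'ceecebedecffedaa')
  8 → (2, 'cfccdceecebedecffedaa')
  9 → (16, 'cffedaa')
  10 → (20, 'daa')
  11 → (6, 'dceecebedecffedaa')
  12 → (14, 'decffedaa')
  13 → (0, 'ebcfccdceecebedecffedaa')
  14 → (11, 'ebedecffedaa')
  15 → (9, 'ecebedecffedaa')
  16 → (15, 'ecffedaa')
  17 → (19, 'edaa')
  18 → (13, 'edecffedaa')
  19 → (8, 'eecebedecffedaa')
  20 → (3, 'fccdceecebedecffedaa')
  21 → (18, 'fedaa')
  22 → (17, 'ffedaa')

SA = [22, 21, 1, 12, 4, 5, 10, 7, 2, 16, 20, 6, 14, 0, 11, 9, 15, 19, 13, 8, 3, 18, 17]
i: (SA[i-1],SA[i]) lcp shared
  1: (22,21) 1 'a'
  2: (21,1) 0 ''
  3: (1,12) 1 'b'
  4: (12,4) 0 ''
  5: (4,5) 1 'c'
  6: (5,10) 1 'c'
  7: (10,7) 2 'ce'
  8: (7,2) 1 'c'
  9: (2,16) 2 'cf'
  10: (16,20) 0 ''
  11: (20,6) 1 'd'
  12: (6,14) 1 'd'
  13: (14,0) 0 ''
  14: (0,11) 2 'eb'
  15: (11,9) 1 'e'
  16: (9,15) 2 'ec'
  17: (15,19) 1 'e'
  18: (19,13) 2 'ed'
  19: (13,8) 1 'e'
  20: (8,3) 0 ''
  21: (3,18) 1 'f'
  22: (18,17) 1 'f'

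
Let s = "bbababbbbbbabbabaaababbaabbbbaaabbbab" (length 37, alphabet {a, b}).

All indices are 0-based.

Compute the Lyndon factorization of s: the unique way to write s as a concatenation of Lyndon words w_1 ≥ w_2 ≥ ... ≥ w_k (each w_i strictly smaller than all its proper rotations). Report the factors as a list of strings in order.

emit factor 1: 'b' (i=0, period=1)
emit factor 2: 'b' (i=1, period=1)
emit factor 3: 'ababbbbbbabb' (i=2, period=12)
emit factor 4: 'ab' (i=14, period=2)
emit factor 5: 'aaababbaabbbbaaabbbab' (i=16, period=21)

["b", "b", "ababbbbbbabb", "ab", "aaababbaabbbbaaabbbab"]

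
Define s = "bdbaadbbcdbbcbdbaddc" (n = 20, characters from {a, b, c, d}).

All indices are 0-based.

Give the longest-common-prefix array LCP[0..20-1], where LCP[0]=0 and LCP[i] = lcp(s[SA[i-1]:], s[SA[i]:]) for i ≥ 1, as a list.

[0, 1, 2, 0, 2, 1, 3, 1, 2, 1, 4, 0, 1, 1, 0, 3, 2, 4, 1, 1]

rank→(start, suffix):
  0 → (3, 'aadbbcdbbcbdbaddc')
  1 → (4, 'adbbcdbbcbdbaddc')
  2 → (16, 'addc')
  3 → (2, 'baadbbcdbbcbdbaddc')
  4 → (15, 'baddc')
  5 → (10, 'bbcbdbaddc')
  6 → (6, 'bbcdbbcbdbaddc')
  7 → (11, 'bcbdbaddc')
  8 → (7, 'bcdbbcbdbaddc')
  9 → (0, 'bdbaadbbcdbbcbdbaddc')
  10 → (13, 'bdbaddc')
  11 → (19, 'c')
  12 → (12, 'cbdbaddc')
  13 → (8, 'cdbbcbdbaddc')
  14 → (1, 'dbaadbbcdbbcbdbaddc')
  15 → (14, 'dbaddc')
  16 → (9, 'dbbcbdbaddc')
  17 → (5, 'dbbcdbbcbdbaddc')
  18 → (18, 'dc')
  19 → (17, 'ddc')

SA = [3, 4, 16, 2, 15, 10, 6, 11, 7, 0, 13, 19, 12, 8, 1, 14, 9, 5, 18, 17]
rank  pair      lcp
   1  s[3:],s[4:]  1  'a'
   2  s[4:],s[16:]  2  'ad'
   3  s[16:],s[2:]  0  ''
   4  s[2:],s[15:]  2  'ba'
   5  s[15:],s[10:]  1  'b'
   6  s[10:],s[6:]  3  'bbc'
   7  s[6:],s[11:]  1  'b'
   8  s[11:],s[7:]  2  'bc'
   9  s[7:],s[0:]  1  'b'
  10  s[0:],s[13:]  4  'bdba'
  11  s[13:],s[19:]  0  ''
  12  s[19:],s[12:]  1  'c'
  13  s[12:],s[8:]  1  'c'
  14  s[8:],s[1:]  0  ''
  15  s[1:],s[14:]  3  'dba'
  16  s[14:],s[9:]  2  'db'
  17  s[9:],s[5:]  4  'dbbc'
  18  s[5:],s[18:]  1  'd'
  19  s[18:],s[17:]  1  'd'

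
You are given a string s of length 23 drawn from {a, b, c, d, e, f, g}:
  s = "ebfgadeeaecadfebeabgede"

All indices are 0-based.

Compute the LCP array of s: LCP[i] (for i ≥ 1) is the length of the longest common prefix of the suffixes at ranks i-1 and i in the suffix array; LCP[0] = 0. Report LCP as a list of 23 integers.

rank | idx | suffix
   0 |  17 | abgede
   1 |   4 | adeeaecadfebeabgede
   2 |  11 | adfebeabgede
   3 |   8 | aecadfebeabgede
   4 |  15 | beabgede
   5 |   1 | bfgadeeaecadfebeabgede
   6 |  18 | bgede
   7 |  10 | cadfebeabgede
   8 |  21 | de
   9 |   5 | deeaecadfebeabgede
  10 |  12 | dfebeabgede
  11 |  22 | e
  12 |  16 | eabgede
  13 |   7 | eaecadfebeabgede
  14 |  14 | ebeabgede
  15 |   0 | ebfgadeeaecadfebeabgede
  16 |   9 | ecadfebeabgede
  17 |  20 | ede
  18 |   6 | eeaecadfebeabgede
  19 |  13 | febeabgede
  20 |   2 | fgadeeaecadfebeabgede
  21 |   3 | gadeeaecadfebeabgede
  22 |  19 | gede

SA = [17, 4, 11, 8, 15, 1, 18, 10, 21, 5, 12, 22, 16, 7, 14, 0, 9, 20, 6, 13, 2, 3, 19]
[i] adj suffixes → lcp
  [1] 17/4 → 1 ('a')
  [2] 4/11 → 2 ('ad')
  [3] 11/8 → 1 ('a')
  [4] 8/15 → 0 ('')
  [5] 15/1 → 1 ('b')
  [6] 1/18 → 1 ('b')
  [7] 18/10 → 0 ('')
  [8] 10/21 → 0 ('')
  [9] 21/5 → 2 ('de')
  [10] 5/12 → 1 ('d')
  [11] 12/22 → 0 ('')
  [12] 22/16 → 1 ('e')
  [13] 16/7 → 2 ('ea')
  [14] 7/14 → 1 ('e')
  [15] 14/0 → 2 ('eb')
  [16] 0/9 → 1 ('e')
  [17] 9/20 → 1 ('e')
  [18] 20/6 → 1 ('e')
  [19] 6/13 → 0 ('')
  [20] 13/2 → 1 ('f')
  [21] 2/3 → 0 ('')
  [22] 3/19 → 1 ('g')

[0, 1, 2, 1, 0, 1, 1, 0, 0, 2, 1, 0, 1, 2, 1, 2, 1, 1, 1, 0, 1, 0, 1]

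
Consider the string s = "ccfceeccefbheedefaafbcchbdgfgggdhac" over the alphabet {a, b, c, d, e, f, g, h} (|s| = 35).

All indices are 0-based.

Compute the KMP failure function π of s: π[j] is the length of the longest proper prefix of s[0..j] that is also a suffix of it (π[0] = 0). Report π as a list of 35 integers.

[0, 1, 0, 1, 0, 0, 1, 2, 0, 0, 0, 0, 0, 0, 0, 0, 0, 0, 0, 0, 0, 1, 2, 0, 0, 0, 0, 0, 0, 0, 0, 0, 0, 0, 1]

π[0] = 0
j=1 s[j]='c': π[1]=1 (border 'c')
j=2 s[j]='f': k: 1→0; π[2]=0 (border '')
j=3 s[j]='c': π[3]=1 (border 'c')
j=4 s[j]='e': k: 1→0; π[4]=0 (border '')
j=5 s[j]='e': π[5]=0 (border '')
j=6 s[j]='c': π[6]=1 (border 'c')
j=7 s[j]='c': π[7]=2 (border 'cc')
j=8 s[j]='e': k: 2→1→0; π[8]=0 (border '')
j=9 s[j]='f': π[9]=0 (border '')
j=10 s[j]='b': π[10]=0 (border '')
j=11 s[j]='h': π[11]=0 (border '')
j=12 s[j]='e': π[12]=0 (border '')
j=13 s[j]='e': π[13]=0 (border '')
j=14 s[j]='d': π[14]=0 (border '')
j=15 s[j]='e': π[15]=0 (border '')
j=16 s[j]='f': π[16]=0 (border '')
j=17 s[j]='a': π[17]=0 (border '')
j=18 s[j]='a': π[18]=0 (border '')
j=19 s[j]='f': π[19]=0 (border '')
j=20 s[j]='b': π[20]=0 (border '')
j=21 s[j]='c': π[21]=1 (border 'c')
j=22 s[j]='c': π[22]=2 (border 'cc')
j=23 s[j]='h': k: 2→1→0; π[23]=0 (border '')
j=24 s[j]='b': π[24]=0 (border '')
j=25 s[j]='d': π[25]=0 (border '')
j=26 s[j]='g': π[26]=0 (border '')
j=27 s[j]='f': π[27]=0 (border '')
j=28 s[j]='g': π[28]=0 (border '')
j=29 s[j]='g': π[29]=0 (border '')
j=30 s[j]='g': π[30]=0 (border '')
j=31 s[j]='d': π[31]=0 (border '')
j=32 s[j]='h': π[32]=0 (border '')
j=33 s[j]='a': π[33]=0 (border '')
j=34 s[j]='c': π[34]=1 (border 'c')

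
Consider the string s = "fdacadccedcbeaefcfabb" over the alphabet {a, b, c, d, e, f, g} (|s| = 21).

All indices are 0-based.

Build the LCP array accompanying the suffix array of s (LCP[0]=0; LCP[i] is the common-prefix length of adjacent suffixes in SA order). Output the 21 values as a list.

[0, 1, 1, 1, 0, 1, 1, 0, 1, 1, 1, 1, 0, 1, 2, 0, 1, 1, 0, 1, 1]

rank | idx | suffix
   0 |  18 | abb
   1 |   2 | acadccedcbeaefcfabb
   2 |   4 | adccedcbeaefcfabb
   3 |  13 | aefcfabb
   4 |  20 | b
   5 |  19 | bb
   6 |  11 | beaefcfabb
   7 |   3 | cadccedcbeaefcfabb
   8 |  10 | cbeaefcfabb
   9 |   6 | ccedcbeaefcfabb
  10 |   7 | cedcbeaefcfabb
  11 |  16 | cfabb
  12 |   1 | dacadccedcbeaefcfabb
  13 |   9 | dcbeaefcfabb
  14 |   5 | dccedcbeaefcfabb
  15 |  12 | eaefcfabb
  16 |   8 | edcbeaefcfabb
  17 |  14 | efcfabb
  18 |  17 | fabb
  19 |  15 | fcfabb
  20 |   0 | fdacadccedcbeaefcfabb

SA = [18, 2, 4, 13, 20, 19, 11, 3, 10, 6, 7, 16, 1, 9, 5, 12, 8, 14, 17, 15, 0]
i: (SA[i-1],SA[i]) lcp shared
  1: (18,2) 1 'a'
  2: (2,4) 1 'a'
  3: (4,13) 1 'a'
  4: (13,20) 0 ''
  5: (20,19) 1 'b'
  6: (19,11) 1 'b'
  7: (11,3) 0 ''
  8: (3,10) 1 'c'
  9: (10,6) 1 'c'
  10: (6,7) 1 'c'
  11: (7,16) 1 'c'
  12: (16,1) 0 ''
  13: (1,9) 1 'd'
  14: (9,5) 2 'dc'
  15: (5,12) 0 ''
  16: (12,8) 1 'e'
  17: (8,14) 1 'e'
  18: (14,17) 0 ''
  19: (17,15) 1 'f'
  20: (15,0) 1 'f'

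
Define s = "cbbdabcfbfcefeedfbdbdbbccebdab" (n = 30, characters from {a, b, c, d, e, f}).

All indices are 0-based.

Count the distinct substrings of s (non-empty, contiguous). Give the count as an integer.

427

sorted suffixes:
  #0 SA[0]=28  'ab'
  #1 SA[1]=4  'abcfbfcefeedfbdbdbbccebdab'
  #2 SA[2]=29  'b'
  #3 SA[3]=21  'bbccebdab'
  #4 SA[4]=1  'bbdabcfbfcefeedfbdbdbbccebdab'
  #5 SA[5]=22  'bccebdab'
  #6 SA[6]=5  'bcfbfcefeedfbdbdbbccebdab'
  #7 SA[7]=26  'bdab'
  #8 SA[8]=2  'bdabcfbfcefeedfbdbdbbccebdab'
  #9 SA[9]=19  'bdbbccebdab'
  #10 SA[10]=17  'bdbdbbccebdab'
  #11 SA[11]=8  'bfcefeedfbdbdbbccebdab'
  #12 SA[12]=0  'cbbdabcfbfcefeedfbdbdbbccebdab'
  #13 SA[13]=23  'ccebdab'
  #14 SA[14]=24  'cebdab'
  #15 SA[15]=10  'cefeedfbdbdbbccebdab'
  #16 SA[16]=6  'cfbfcefeedfbdbdbbccebdab'
  #17 SA[17]=27  'dab'
  #18 SA[18]=3  'dabcfbfcefeedfbdbdbbccebdab'
  #19 SA[19]=20  'dbbccebdab'
  #20 SA[20]=18  'dbdbbccebdab'
  #21 SA[21]=15  'dfbdbdbbccebdab'
  #22 SA[22]=25  'ebdab'
  #23 SA[23]=14  'edfbdbdbbccebdab'
  #24 SA[24]=13  'eedfbdbdbbccebdab'
  #25 SA[25]=11  'efeedfbdbdbbccebdab'
  #26 SA[26]=16  'fbdbdbbccebdab'
  #27 SA[27]=7  'fbfcefeedfbdbdbbccebdab'
  #28 SA[28]=9  'fcefeedfbdbdbbccebdab'
  #29 SA[29]=12  'feedfbdbdbbccebdab'

SA = [28, 4, 29, 21, 1, 22, 5, 26, 2, 19, 17, 8, 0, 23, 24, 10, 6, 27, 3, 20, 18, 15, 25, 14, 13, 11, 16, 7, 9, 12]
rank  pair      lcp
   1  s[28:],s[4:]  2  'ab'
   2  s[4:],s[29:]  0  ''
   3  s[29:],s[21:]  1  'b'
   4  s[21:],s[1:]  2  'bb'
   5  s[1:],s[22:]  1  'b'
   6  s[22:],s[5:]  2  'bc'
   7  s[5:],s[26:]  1  'b'
   8  s[26:],s[2:]  4  'bdab'
   9  s[2:],s[19:]  2  'bd'
  10  s[19:],s[17:]  3  'bdb'
  11  s[17:],s[8:]  1  'b'
  12  s[8:],s[0:]  0  ''
  13  s[0:],s[23:]  1  'c'
  14  s[23:],s[24:]  1  'c'
  15  s[24:],s[10:]  2  'ce'
  16  s[10:],s[6:]  1  'c'
  17  s[6:],s[27:]  0  ''
  18  s[27:],s[3:]  3  'dab'
  19  s[3:],s[20:]  1  'd'
  20  s[20:],s[18:]  2  'db'
  21  s[18:],s[15:]  1  'd'
  22  s[15:],s[25:]  0  ''
  23  s[25:],s[14:]  1  'e'
  24  s[14:],s[13:]  1  'e'
  25  s[13:],s[11:]  1  'e'
  26  s[11:],s[16:]  0  ''
  27  s[16:],s[7:]  2  'fb'
  28  s[7:],s[9:]  1  'f'
  29  s[9:],s[12:]  1  'f'

n(n+1)/2 = 30·31/2 = 465
Σ LCP = 0 + 2 + 0 + 1 + 2 + 1 + 2 + 1 + 4 + 2 + 3 + 1 + 0 + 1 + 1 + 2 + 1 + 0 + 3 + 1 + 2 + 1 + 0 + 1 + 1 + 1 + 0 + 2 + 1 + 1 = 38
distinct = 465 − 38 = 427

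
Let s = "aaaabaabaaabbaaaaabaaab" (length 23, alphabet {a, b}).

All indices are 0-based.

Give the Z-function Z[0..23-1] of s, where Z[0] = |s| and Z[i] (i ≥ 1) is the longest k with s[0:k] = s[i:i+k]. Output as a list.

[23, 3, 2, 1, 0, 2, 1, 0, 3, 2, 1, 0, 0, 4, 7, 3, 2, 1, 0, 3, 2, 1, 0]

Z[0]=23
i=1: fresh scan; Z[1]=3 scan→box=[1,4)
i=2: min(r-i=2, Z[1]=3)=2; Z[2]=2
i=3: min(r-i=1, Z[2]=2)=1; Z[3]=1
i=4: fresh scan; Z[4]=0
i=5: fresh scan; Z[5]=2 scan→box=[5,7)
i=6: min(r-i=1, Z[1]=3)=1; Z[6]=1
i=7: fresh scan; Z[7]=0
i=8: fresh scan; Z[8]=3 scan→box=[8,11)
i=9: min(r-i=2, Z[1]=3)=2; Z[9]=2
i=10: min(r-i=1, Z[2]=2)=1; Z[10]=1
i=11: fresh scan; Z[11]=0
i=12: fresh scan; Z[12]=0
i=13: fresh scan; Z[13]=4 scan→box=[13,17)
i=14: min(r-i=3, Z[1]=3)=3; Z[14]=7 scan→box=[14,21)
i=15: min(r-i=6, Z[1]=3)=3; Z[15]=3
i=16: min(r-i=5, Z[2]=2)=2; Z[16]=2
i=17: min(r-i=4, Z[3]=1)=1; Z[17]=1
i=18: min(r-i=3, Z[4]=0)=0; Z[18]=0
i=19: min(r-i=2, Z[5]=2)=2; Z[19]=3 scan→box=[19,22)
i=20: min(r-i=2, Z[1]=3)=2; Z[20]=2
i=21: min(r-i=1, Z[2]=2)=1; Z[21]=1
i=22: fresh scan; Z[22]=0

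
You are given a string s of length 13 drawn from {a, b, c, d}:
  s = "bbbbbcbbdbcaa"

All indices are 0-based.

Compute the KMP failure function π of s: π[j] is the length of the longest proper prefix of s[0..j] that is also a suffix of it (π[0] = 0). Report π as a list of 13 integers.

π[0] = 0
j=1 s[j]='b': π[1]=1 (border 'b')
j=2 s[j]='b': π[2]=2 (border 'bb')
j=3 s[j]='b': π[3]=3 (border 'bbb')
j=4 s[j]='b': π[4]=4 (border 'bbbb')
j=5 s[j]='c': k: 4→3→2→1→0; π[5]=0 (border '')
j=6 s[j]='b': π[6]=1 (border 'b')
j=7 s[j]='b': π[7]=2 (border 'bb')
j=8 s[j]='d': k: 2→1→0; π[8]=0 (border '')
j=9 s[j]='b': π[9]=1 (border 'b')
j=10 s[j]='c': k: 1→0; π[10]=0 (border '')
j=11 s[j]='a': π[11]=0 (border '')
j=12 s[j]='a': π[12]=0 (border '')

[0, 1, 2, 3, 4, 0, 1, 2, 0, 1, 0, 0, 0]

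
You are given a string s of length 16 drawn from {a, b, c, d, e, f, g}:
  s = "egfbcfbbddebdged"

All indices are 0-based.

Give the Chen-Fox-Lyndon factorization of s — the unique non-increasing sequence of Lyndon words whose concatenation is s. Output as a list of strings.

emit factor 1: 'egf' (i=0, period=3)
emit factor 2: 'bcf' (i=3, period=3)
emit factor 3: 'bbddebdged' (i=6, period=10)

["egf", "bcf", "bbddebdged"]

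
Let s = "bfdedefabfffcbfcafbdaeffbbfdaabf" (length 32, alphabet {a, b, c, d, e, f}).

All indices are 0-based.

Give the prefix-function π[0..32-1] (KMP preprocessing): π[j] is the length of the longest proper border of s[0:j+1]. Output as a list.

[0, 0, 0, 0, 0, 0, 0, 0, 1, 2, 0, 0, 0, 1, 2, 0, 0, 0, 1, 0, 0, 0, 0, 0, 1, 1, 2, 3, 0, 0, 1, 2]

π[0] = 0
j=1 s[j]='f': π[1]=0 (border '')
j=2 s[j]='d': π[2]=0 (border '')
j=3 s[j]='e': π[3]=0 (border '')
j=4 s[j]='d': π[4]=0 (border '')
j=5 s[j]='e': π[5]=0 (border '')
j=6 s[j]='f': π[6]=0 (border '')
j=7 s[j]='a': π[7]=0 (border '')
j=8 s[j]='b': π[8]=1 (border 'b')
j=9 s[j]='f': π[9]=2 (border 'bf')
j=10 s[j]='f': k: 2→0; π[10]=0 (border '')
j=11 s[j]='f': π[11]=0 (border '')
j=12 s[j]='c': π[12]=0 (border '')
j=13 s[j]='b': π[13]=1 (border 'b')
j=14 s[j]='f': π[14]=2 (border 'bf')
j=15 s[j]='c': k: 2→0; π[15]=0 (border '')
j=16 s[j]='a': π[16]=0 (border '')
j=17 s[j]='f': π[17]=0 (border '')
j=18 s[j]='b': π[18]=1 (border 'b')
j=19 s[j]='d': k: 1→0; π[19]=0 (border '')
j=20 s[j]='a': π[20]=0 (border '')
j=21 s[j]='e': π[21]=0 (border '')
j=22 s[j]='f': π[22]=0 (border '')
j=23 s[j]='f': π[23]=0 (border '')
j=24 s[j]='b': π[24]=1 (border 'b')
j=25 s[j]='b': k: 1→0; π[25]=1 (border 'b')
j=26 s[j]='f': π[26]=2 (border 'bf')
j=27 s[j]='d': π[27]=3 (border 'bfd')
j=28 s[j]='a': k: 3→0; π[28]=0 (border '')
j=29 s[j]='a': π[29]=0 (border '')
j=30 s[j]='b': π[30]=1 (border 'b')
j=31 s[j]='f': π[31]=2 (border 'bf')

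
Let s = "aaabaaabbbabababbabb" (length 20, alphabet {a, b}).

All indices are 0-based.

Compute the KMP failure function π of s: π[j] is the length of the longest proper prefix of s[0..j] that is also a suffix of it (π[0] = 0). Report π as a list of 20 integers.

π[0] = 0
j=1 s[j]='a': π[1]=1 (border 'a')
j=2 s[j]='a': π[2]=2 (border 'aa')
j=3 s[j]='b': k: 2→1→0; π[3]=0 (border '')
j=4 s[j]='a': π[4]=1 (border 'a')
j=5 s[j]='a': π[5]=2 (border 'aa')
j=6 s[j]='a': π[6]=3 (border 'aaa')
j=7 s[j]='b': π[7]=4 (border 'aaab')
j=8 s[j]='b': k: 4→0; π[8]=0 (border '')
j=9 s[j]='b': π[9]=0 (border '')
j=10 s[j]='a': π[10]=1 (border 'a')
j=11 s[j]='b': k: 1→0; π[11]=0 (border '')
j=12 s[j]='a': π[12]=1 (border 'a')
j=13 s[j]='b': k: 1→0; π[13]=0 (border '')
j=14 s[j]='a': π[14]=1 (border 'a')
j=15 s[j]='b': k: 1→0; π[15]=0 (border '')
j=16 s[j]='b': π[16]=0 (border '')
j=17 s[j]='a': π[17]=1 (border 'a')
j=18 s[j]='b': k: 1→0; π[18]=0 (border '')
j=19 s[j]='b': π[19]=0 (border '')

[0, 1, 2, 0, 1, 2, 3, 4, 0, 0, 1, 0, 1, 0, 1, 0, 0, 1, 0, 0]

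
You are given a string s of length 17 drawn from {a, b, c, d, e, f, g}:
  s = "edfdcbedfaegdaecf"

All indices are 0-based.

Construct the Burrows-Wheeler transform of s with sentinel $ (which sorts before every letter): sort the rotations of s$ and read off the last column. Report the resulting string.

rank  rotation            last
    0  $edfdcbedfaegdaecf  f
    1  aecf$edfdcbedfaegd  d
    2  aegdaecf$edfdcbedf  f
    3  bedfaegdaecf$edfdc  c
    4  cbedfaegdaecf$edfd  d
    5  cf$edfdcbedfaegdae  e
    6  daecf$edfdcbedfaeg  g
    7  dcbedfaegdaecf$edf  f
    8  dfaegdaecf$edfdcbe  e
    9  dfdcbedfaegdaecf$e  e
   10  ecf$edfdcbedfaegda  a
   11  edfaegdaecf$edfdcb  b
   12  edfdcbedfaegdaecf$  $
   13  egdaecf$edfdcbedfa  a
   14  f$edfdcbedfaegdaec  c
   15  faegdaecf$edfdcbed  d
   16  fdcbedfaegdaecf$ed  d
   17  gdaecf$edfdcbedfae  e

fdfcdegfeeab$acdde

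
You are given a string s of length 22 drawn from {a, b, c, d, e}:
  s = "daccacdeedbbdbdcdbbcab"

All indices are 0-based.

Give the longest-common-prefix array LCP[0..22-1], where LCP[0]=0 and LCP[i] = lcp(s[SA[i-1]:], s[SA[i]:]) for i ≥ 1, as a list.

rank | idx | suffix
   0 |  20 | ab
   1 |   1 | accacdeedbbdbdcdbbcab
   2 |   4 | acdeedbbdbdcdbbcab
   3 |  21 | b
   4 |  17 | bbcab
   5 |  10 | bbdbdcdbbcab
   6 |  18 | bcab
   7 |  11 | bdbdcdbbcab
   8 |  13 | bdcdbbcab
   9 |  19 | cab
  10 |   3 | cacdeedbbdbdcdbbcab
  11 |   2 | ccacdeedbbdbdcdbbcab
  12 |  15 | cdbbcab
  13 |   5 | cdeedbbdbdcdbbcab
  14 |   0 | daccacdeedbbdbdcdbbcab
  15 |  16 | dbbcab
  16 |   9 | dbbdbdcdbbcab
  17 |  12 | dbdcdbbcab
  18 |  14 | dcdbbcab
  19 |   6 | deedbbdbdcdbbcab
  20 |   8 | edbbdbdcdbbcab
  21 |   7 | eedbbdbdcdbbcab

SA = [20, 1, 4, 21, 17, 10, 18, 11, 13, 19, 3, 2, 15, 5, 0, 16, 9, 12, 14, 6, 8, 7]
i: (SA[i-1],SA[i]) lcp shared
  1: (20,1) 1 'a'
  2: (1,4) 2 'ac'
  3: (4,21) 0 ''
  4: (21,17) 1 'b'
  5: (17,10) 2 'bb'
  6: (10,18) 1 'b'
  7: (18,11) 1 'b'
  8: (11,13) 2 'bd'
  9: (13,19) 0 ''
  10: (19,3) 2 'ca'
  11: (3,2) 1 'c'
  12: (2,15) 1 'c'
  13: (15,5) 2 'cd'
  14: (5,0) 0 ''
  15: (0,16) 1 'd'
  16: (16,9) 3 'dbb'
  17: (9,12) 2 'db'
  18: (12,14) 1 'd'
  19: (14,6) 1 'd'
  20: (6,8) 0 ''
  21: (8,7) 1 'e'

[0, 1, 2, 0, 1, 2, 1, 1, 2, 0, 2, 1, 1, 2, 0, 1, 3, 2, 1, 1, 0, 1]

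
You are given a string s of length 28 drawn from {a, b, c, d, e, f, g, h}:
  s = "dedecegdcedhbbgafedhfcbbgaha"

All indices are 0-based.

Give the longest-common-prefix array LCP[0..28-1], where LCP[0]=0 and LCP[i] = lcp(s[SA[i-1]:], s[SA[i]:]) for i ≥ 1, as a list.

[0, 1, 1, 0, 4, 1, 3, 0, 1, 2, 0, 1, 2, 1, 2, 0, 1, 2, 3, 1, 0, 1, 0, 2, 1, 0, 1, 1]

sorted suffixes:
  #0 SA[0]=27  'a'
  #1 SA[1]=15  'afedhfcbbgaha'
  #2 SA[2]=25  'aha'
  #3 SA[3]=12  'bbgafedhfcbbgaha'
  #4 SA[4]=22  'bbgaha'
  #5 SA[5]=13  'bgafedhfcbbgaha'
  #6 SA[6]=23  'bgaha'
  #7 SA[7]=21  'cbbgaha'
  #8 SA[8]=8  'cedhbbgafedhfcbbgaha'
  #9 SA[9]=4  'cegdcedhbbgafedhfcbbgaha'
  #10 SA[10]=7  'dcedhbbgafedhfcbbgaha'
  #11 SA[11]=2  'decegdcedhbbgafedhfcbbgaha'
  #12 SA[12]=0  'dedecegdcedhbbgafedhfcbbgaha'
  #13 SA[13]=10  'dhbbgafedhfcbbgaha'
  #14 SA[14]=18  'dhfcbbgaha'
  #15 SA[15]=3  'ecegdcedhbbgafedhfcbbgaha'
  #16 SA[16]=1  'edecegdcedhbbgafedhfcbbgaha'
  #17 SA[17]=9  'edhbbgafedhfcbbgaha'
  #18 SA[18]=17  'edhfcbbgaha'
  #19 SA[19]=5  'egdcedhbbgafedhfcbbgaha'
  #20 SA[20]=20  'fcbbgaha'
  #21 SA[21]=16  'fedhfcbbgaha'
  #22 SA[22]=14  'gafedhfcbbgaha'
  #23 SA[23]=24  'gaha'
  #24 SA[24]=6  'gdcedhbbgafedhfcbbgaha'
  #25 SA[25]=26  'ha'
  #26 SA[26]=11  'hbbgafedhfcbbgaha'
  #27 SA[27]=19  'hfcbbgaha'

SA = [27, 15, 25, 12, 22, 13, 23, 21, 8, 4, 7, 2, 0, 10, 18, 3, 1, 9, 17, 5, 20, 16, 14, 24, 6, 26, 11, 19]
rank  pair      lcp
   1  s[27:],s[15:]  1  'a'
   2  s[15:],s[25:]  1  'a'
   3  s[25:],s[12:]  0  ''
   4  s[12:],s[22:]  4  'bbga'
   5  s[22:],s[13:]  1  'b'
   6  s[13:],s[23:]  3  'bga'
   7  s[23:],s[21:]  0  ''
   8  s[21:],s[8:]  1  'c'
   9  s[8:],s[4:]  2  'ce'
  10  s[4:],s[7:]  0  ''
  11  s[7:],s[2:]  1  'd'
  12  s[2:],s[0:]  2  'de'
  13  s[0:],s[10:]  1  'd'
  14  s[10:],s[18:]  2  'dh'
  15  s[18:],s[3:]  0  ''
  16  s[3:],s[1:]  1  'e'
  17  s[1:],s[9:]  2  'ed'
  18  s[9:],s[17:]  3  'edh'
  19  s[17:],s[5:]  1  'e'
  20  s[5:],s[20:]  0  ''
  21  s[20:],s[16:]  1  'f'
  22  s[16:],s[14:]  0  ''
  23  s[14:],s[24:]  2  'ga'
  24  s[24:],s[6:]  1  'g'
  25  s[6:],s[26:]  0  ''
  26  s[26:],s[11:]  1  'h'
  27  s[11:],s[19:]  1  'h'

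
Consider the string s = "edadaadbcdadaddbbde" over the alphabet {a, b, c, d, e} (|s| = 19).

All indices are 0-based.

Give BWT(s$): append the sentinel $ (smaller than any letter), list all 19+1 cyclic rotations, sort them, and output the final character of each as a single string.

edddadddbbaecadaabd$

rank  rotation              last
    0  $edadaadbcdadaddbbde  e
    1  aadbcdadaddbbde$edad  d
    2  adaadbcdadaddbbde$ed  d
    3  adaddbbde$edadaadbcd  d
    4  adbcdadaddbbde$edada  a
    5  addbbde$edadaadbcdad  d
    6  bbde$edadaadbcdadadd  d
    7  bcdadaddbbde$edadaad  d
    8  bde$edadaadbcdadaddb  b
    9  cdadaddbbde$edadaadb  b
   10  daadbcdadaddbbde$eda  a
   11  dadaadbcdadaddbbde$e  e
   12  dadaddbbde$edadaadbc  c
   13  daddbbde$edadaadbcda  a
   14  dbbde$edadaadbcdadad  d
   15  dbcdadaddbbde$edadaa  a
   16  ddbbde$edadaadbcdada  a
   17  de$edadaadbcdadaddbb  b
   18  e$edadaadbcdadaddbbd  d
   19  edadaadbcdadaddbbde$  $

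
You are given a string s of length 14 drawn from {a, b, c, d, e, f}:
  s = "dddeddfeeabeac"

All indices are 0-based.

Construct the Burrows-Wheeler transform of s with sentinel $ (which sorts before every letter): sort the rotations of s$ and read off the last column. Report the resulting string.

rank  rotation         last
    0  $dddeddfeeabeac  c
    1  abeac$dddeddfee  e
    2  ac$dddeddfeeabe  e
    3  beac$dddeddfeea  a
    4  c$dddeddfeeabea  a
    5  dddeddfeeabeac$  $
    6  ddeddfeeabeac$d  d
    7  ddfeeabeac$ddde  e
    8  deddfeeabeac$dd  d
    9  dfeeabeac$ddded  d
   10  eabeac$dddeddfe  e
   11  eac$dddeddfeeab  b
   12  eddfeeabeac$ddd  d
   13  eeabeac$dddeddf  f
   14  feeabeac$dddedd  d

ceeaa$deddebdfd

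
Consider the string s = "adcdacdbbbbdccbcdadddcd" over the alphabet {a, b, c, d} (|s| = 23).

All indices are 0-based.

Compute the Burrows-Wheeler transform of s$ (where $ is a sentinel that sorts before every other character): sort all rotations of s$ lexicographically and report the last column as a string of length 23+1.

rank  rotation                  last
    0  $adcdacdbbbbdccbcdadddcd  d
    1  acdbbbbdccbcdadddcd$adcd  d
    2  adcdacdbbbbdccbcdadddcd$  $
    3  adddcd$adcdacdbbbbdccbcd  d
    4  bbbbdccbcdadddcd$adcdacd  d
    5  bbbdccbcdadddcd$adcdacdb  b
    6  bbdccbcdadddcd$adcdacdbb  b
    7  bcdadddcd$adcdacdbbbbdcc  c
    8  bdccbcdadddcd$adcdacdbbb  b
    9  cbcdadddcd$adcdacdbbbbdc  c
   10  ccbcdadddcd$adcdacdbbbbd  d
   11  cd$adcdacdbbbbdccbcdaddd  d
   12  cdacdbbbbdccbcdadddcd$ad  d
   13  cdadddcd$adcdacdbbbbdccb  b
   14  cdbbbbdccbcdadddcd$adcda  a
   15  d$adcdacdbbbbdccbcdadddc  c
   16  dacdbbbbdccbcdadddcd$adc  c
   17  dadddcd$adcdacdbbbbdccbc  c
   18  dbbbbdccbcdadddcd$adcdac  c
   19  dccbcdadddcd$adcdacdbbbb  b
   20  dcd$adcdacdbbbbdccbcdadd  d
   21  dcdacdbbbbdccbcdadddcd$a  a
   22  ddcd$adcdacdbbbbdccbcdad  d
   23  dddcd$adcdacdbbbbdccbcda  a

dd$ddbbcbcdddbaccccbdada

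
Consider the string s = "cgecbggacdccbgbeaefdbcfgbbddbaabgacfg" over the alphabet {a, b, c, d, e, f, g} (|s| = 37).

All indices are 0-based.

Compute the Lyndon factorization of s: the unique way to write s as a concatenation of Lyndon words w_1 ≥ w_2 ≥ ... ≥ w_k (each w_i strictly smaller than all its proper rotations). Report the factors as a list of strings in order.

["cge", "c", "bgg", "acdccbgbeaefdbcfgbbddb", "aabgacfg"]

emit factor 1: 'cge' (i=0, period=3)
emit factor 2: 'c' (i=3, period=1)
emit factor 3: 'bgg' (i=4, period=3)
emit factor 4: 'acdccbgbeaefdbcfgbbddb' (i=7, period=22)
emit factor 5: 'aabgacfg' (i=29, period=8)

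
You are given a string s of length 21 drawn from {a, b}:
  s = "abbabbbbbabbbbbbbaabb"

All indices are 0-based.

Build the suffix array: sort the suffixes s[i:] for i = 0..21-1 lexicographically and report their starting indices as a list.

rank→(start, suffix):
  0 → (17, 'aabb')
  1 → (18, 'abb')
  2 → (0, 'abbabbbbbabbbbbbbaabb')
  3 → (3, 'abbbbbabbbbbbbaabb')
  4 → (9, 'abbbbbbbaabb')
  5 → (20, 'b')
  6 → (16, 'baabb')
  7 → (2, 'babbbbbabbbbbbbaabb')
  8 → (8, 'babbbbbbbaabb')
  9 → (19, 'bb')
  10 → (15, 'bbaabb')
  11 → (1, 'bbabbbbbabbbbbbbaabb')
  12 → (7, 'bbabbbbbbbaabb')
  13 → (14, 'bbbaabb')
  14 → (6, 'bbbabbbbbbbaabb')
  15 → (13, 'bbbbaabb')
  16 → (5, 'bbbbabbbbbbbaabb')
  17 → (12, 'bbbbbaabb')
  18 → (4, 'bbbbbabbbbbbbaabb')
  19 → (11, 'bbbbbbaabb')
  20 → (10, 'bbbbbbbaabb')

[17, 18, 0, 3, 9, 20, 16, 2, 8, 19, 15, 1, 7, 14, 6, 13, 5, 12, 4, 11, 10]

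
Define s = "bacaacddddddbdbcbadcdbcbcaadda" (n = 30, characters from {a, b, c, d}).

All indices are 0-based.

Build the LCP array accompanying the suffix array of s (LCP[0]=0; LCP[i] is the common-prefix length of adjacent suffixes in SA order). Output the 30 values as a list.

sorted suffixes:
  #0 SA[0]=29  'a'
  #1 SA[1]=3  'aacddddddbdbcbadcdbcbcaadda'
  #2 SA[2]=25  'aadda'
  #3 SA[3]=1  'acaacddddddbdbcbadcdbcbcaadda'
  #4 SA[4]=4  'acddddddbdbcbadcdbcbcaadda'
  #5 SA[5]=17  'adcdbcbcaadda'
  #6 SA[6]=26  'adda'
  #7 SA[7]=0  'bacaacddddddbdbcbadcdbcbcaadda'
  #8 SA[8]=16  'badcdbcbcaadda'
  #9 SA[9]=23  'bcaadda'
  #10 SA[10]=14  'bcbadcdbcbcaadda'
  #11 SA[11]=21  'bcbcaadda'
  #12 SA[12]=12  'bdbcbadcdbcbcaadda'
  #13 SA[13]=2  'caacddddddbdbcbadcdbcbcaadda'
  #14 SA[14]=24  'caadda'
  #15 SA[15]=15  'cbadcdbcbcaadda'
  #16 SA[16]=22  'cbcaadda'
  #17 SA[17]=19  'cdbcbcaadda'
  #18 SA[18]=5  'cddddddbdbcbadcdbcbcaadda'
  #19 SA[19]=28  'da'
  #20 SA[20]=13  'dbcbadcdbcbcaadda'
  #21 SA[21]=20  'dbcbcaadda'
  #22 SA[22]=11  'dbdbcbadcdbcbcaadda'
  #23 SA[23]=18  'dcdbcbcaadda'
  #24 SA[24]=27  'dda'
  #25 SA[25]=10  'ddbdbcbadcdbcbcaadda'
  #26 SA[26]=9  'dddbdbcbadcdbcbcaadda'
  #27 SA[27]=8  'ddddbdbcbadcdbcbcaadda'
  #28 SA[28]=7  'dddddbdbcbadcdbcbcaadda'
  #29 SA[29]=6  'ddddddbdbcbadcdbcbcaadda'

SA = [29, 3, 25, 1, 4, 17, 26, 0, 16, 23, 14, 21, 12, 2, 24, 15, 22, 19, 5, 28, 13, 20, 11, 18, 27, 10, 9, 8, 7, 6]
i: (SA[i-1],SA[i]) lcp shared
  1: (29,3) 1 'a'
  2: (3,25) 2 'aa'
  3: (25,1) 1 'a'
  4: (1,4) 2 'ac'
  5: (4,17) 1 'a'
  6: (17,26) 2 'ad'
  7: (26,0) 0 ''
  8: (0,16) 2 'ba'
  9: (16,23) 1 'b'
  10: (23,14) 2 'bc'
  11: (14,21) 3 'bcb'
  12: (21,12) 1 'b'
  13: (12,2) 0 ''
  14: (2,24) 3 'caa'
  15: (24,15) 1 'c'
  16: (15,22) 2 'cb'
  17: (22,19) 1 'c'
  18: (19,5) 2 'cd'
  19: (5,28) 0 ''
  20: (28,13) 1 'd'
  21: (13,20) 4 'dbcb'
  22: (20,11) 2 'db'
  23: (11,18) 1 'd'
  24: (18,27) 1 'd'
  25: (27,10) 2 'dd'
  26: (10,9) 2 'dd'
  27: (9,8) 3 'ddd'
  28: (8,7) 4 'dddd'
  29: (7,6) 5 'ddddd'

[0, 1, 2, 1, 2, 1, 2, 0, 2, 1, 2, 3, 1, 0, 3, 1, 2, 1, 2, 0, 1, 4, 2, 1, 1, 2, 2, 3, 4, 5]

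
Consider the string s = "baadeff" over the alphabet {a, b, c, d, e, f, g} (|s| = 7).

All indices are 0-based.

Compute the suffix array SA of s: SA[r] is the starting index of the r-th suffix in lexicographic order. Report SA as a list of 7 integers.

[1, 2, 0, 3, 4, 6, 5]

sorted suffixes:
  #0 SA[0]=1  'aadeff'
  #1 SA[1]=2  'adeff'
  #2 SA[2]=0  'baadeff'
  #3 SA[3]=3  'deff'
  #4 SA[4]=4  'eff'
  #5 SA[5]=6  'f'
  #6 SA[6]=5  'ff'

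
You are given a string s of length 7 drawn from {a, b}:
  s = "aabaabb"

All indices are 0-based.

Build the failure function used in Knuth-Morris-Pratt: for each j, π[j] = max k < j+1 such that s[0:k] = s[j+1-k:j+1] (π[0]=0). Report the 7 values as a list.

[0, 1, 0, 1, 2, 3, 0]

π[0] = 0
j=1 s[j]='a': π[1]=1 (border 'a')
j=2 s[j]='b': k: 1→0; π[2]=0 (border '')
j=3 s[j]='a': π[3]=1 (border 'a')
j=4 s[j]='a': π[4]=2 (border 'aa')
j=5 s[j]='b': π[5]=3 (border 'aab')
j=6 s[j]='b': k: 3→0; π[6]=0 (border '')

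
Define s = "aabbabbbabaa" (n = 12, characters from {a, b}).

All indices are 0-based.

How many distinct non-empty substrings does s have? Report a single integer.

rank→(start, suffix):
  0 → (11, 'a')
  1 → (10, 'aa')
  2 → (0, 'aabbabbbabaa')
  3 → (8, 'abaa')
  4 → (1, 'abbabbbabaa')
  5 → (4, 'abbbabaa')
  6 → (9, 'baa')
  7 → (7, 'babaa')
  8 → (3, 'babbbabaa')
  9 → (6, 'bbabaa')
  10 → (2, 'bbabbbabaa')
  11 → (5, 'bbbabaa')

SA = [11, 10, 0, 8, 1, 4, 9, 7, 3, 6, 2, 5]
rank  pair      lcp
   1  s[11:],s[10:]  1  'a'
   2  s[10:],s[0:]  2  'aa'
   3  s[0:],s[8:]  1  'a'
   4  s[8:],s[1:]  2  'ab'
   5  s[1:],s[4:]  3  'abb'
   6  s[4:],s[9:]  0  ''
   7  s[9:],s[7:]  2  'ba'
   8  s[7:],s[3:]  3  'bab'
   9  s[3:],s[6:]  1  'b'
  10  s[6:],s[2:]  4  'bbab'
  11  s[2:],s[5:]  2  'bb'

n(n+1)/2 = 12·13/2 = 78
Σ LCP = 0 + 1 + 2 + 1 + 2 + 3 + 0 + 2 + 3 + 1 + 4 + 2 = 21
distinct = 78 − 21 = 57

57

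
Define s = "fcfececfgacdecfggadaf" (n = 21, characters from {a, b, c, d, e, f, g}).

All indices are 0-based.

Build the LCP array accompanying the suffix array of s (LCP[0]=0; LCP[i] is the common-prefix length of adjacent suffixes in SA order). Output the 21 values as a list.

[0, 1, 1, 0, 1, 1, 2, 3, 0, 1, 0, 2, 4, 0, 1, 1, 1, 2, 0, 2, 1]

rank | idx | suffix
   0 |   9 | acdecfggadaf
   1 |  17 | adaf
   2 |  19 | af
   3 |  10 | cdecfggadaf
   4 |   4 | cecfgacdecfggadaf
   5 |   1 | cfececfgacdecfggadaf
   6 |   6 | cfgacdecfggadaf
   7 |  13 | cfggadaf
   8 |  18 | daf
   9 |  11 | decfggadaf
  10 |   3 | ececfgacdecfggadaf
  11 |   5 | ecfgacdecfggadaf
  12 |  12 | ecfggadaf
  13 |  20 | f
  14 |   0 | fcfececfgacdecfggadaf
  15 |   2 | fececfgacdecfggadaf
  16 |   7 | fgacdecfggadaf
  17 |  14 | fggadaf
  18 |   8 | gacdecfggadaf
  19 |  16 | gadaf
  20 |  15 | ggadaf

SA = [9, 17, 19, 10, 4, 1, 6, 13, 18, 11, 3, 5, 12, 20, 0, 2, 7, 14, 8, 16, 15]
i: (SA[i-1],SA[i]) lcp shared
  1: (9,17) 1 'a'
  2: (17,19) 1 'a'
  3: (19,10) 0 ''
  4: (10,4) 1 'c'
  5: (4,1) 1 'c'
  6: (1,6) 2 'cf'
  7: (6,13) 3 'cfg'
  8: (13,18) 0 ''
  9: (18,11) 1 'd'
  10: (11,3) 0 ''
  11: (3,5) 2 'ec'
  12: (5,12) 4 'ecfg'
  13: (12,20) 0 ''
  14: (20,0) 1 'f'
  15: (0,2) 1 'f'
  16: (2,7) 1 'f'
  17: (7,14) 2 'fg'
  18: (14,8) 0 ''
  19: (8,16) 2 'ga'
  20: (16,15) 1 'g'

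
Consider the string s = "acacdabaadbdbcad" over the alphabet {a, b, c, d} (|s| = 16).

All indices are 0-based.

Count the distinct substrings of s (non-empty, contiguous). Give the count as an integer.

rank | idx | suffix
   0 |   7 | aadbdbcad
   1 |   5 | abaadbdbcad
   2 |   0 | acacdabaadbdbcad
   3 |   2 | acdabaadbdbcad
   4 |  14 | ad
   5 |   8 | adbdbcad
   6 |   6 | baadbdbcad
   7 |  12 | bcad
   8 |  10 | bdbcad
   9 |   1 | cacdabaadbdbcad
  10 |  13 | cad
  11 |   3 | cdabaadbdbcad
  12 |  15 | d
  13 |   4 | dabaadbdbcad
  14 |  11 | dbcad
  15 |   9 | dbdbcad

SA = [7, 5, 0, 2, 14, 8, 6, 12, 10, 1, 13, 3, 15, 4, 11, 9]
i: (SA[i-1],SA[i]) lcp shared
  1: (7,5) 1 'a'
  2: (5,0) 1 'a'
  3: (0,2) 2 'ac'
  4: (2,14) 1 'a'
  5: (14,8) 2 'ad'
  6: (8,6) 0 ''
  7: (6,12) 1 'b'
  8: (12,10) 1 'b'
  9: (10,1) 0 ''
  10: (1,13) 2 'ca'
  11: (13,3) 1 'c'
  12: (3,15) 0 ''
  13: (15,4) 1 'd'
  14: (4,11) 1 'd'
  15: (11,9) 2 'db'

n(n+1)/2 = 16·17/2 = 136
Σ LCP = 0 + 1 + 1 + 2 + 1 + 2 + 0 + 1 + 1 + 0 + 2 + 1 + 0 + 1 + 1 + 2 = 16
distinct = 136 − 16 = 120

120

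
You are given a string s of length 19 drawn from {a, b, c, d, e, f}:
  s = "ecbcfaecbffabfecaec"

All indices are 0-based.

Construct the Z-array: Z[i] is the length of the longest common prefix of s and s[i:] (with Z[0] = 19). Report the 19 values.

Z[0]=19
i=1: i≥r, start 0; Z[1]=0
i=2: i≥r, start 0; Z[2]=0
i=3: i≥r, start 0; Z[3]=0
i=4: i≥r, start 0; Z[4]=0
i=5: i≥r, start 0; Z[5]=0
i=6: i≥r, start 0; Z[6]=3 scan→box=[6,9)
i=7: min(r-i=2, Z[1]=0)=0; Z[7]=0
i=8: min(r-i=1, Z[2]=0)=0; Z[8]=0
i=9: i≥r, start 0; Z[9]=0
i=10: i≥r, start 0; Z[10]=0
i=11: i≥r, start 0; Z[11]=0
i=12: i≥r, start 0; Z[12]=0
i=13: i≥r, start 0; Z[13]=0
i=14: i≥r, start 0; Z[14]=2 scan→box=[14,16)
i=15: min(r-i=1, Z[1]=0)=0; Z[15]=0
i=16: i≥r, start 0; Z[16]=0
i=17: i≥r, start 0; Z[17]=2 scan→box=[17,19)
i=18: min(r-i=1, Z[1]=0)=0; Z[18]=0

[19, 0, 0, 0, 0, 0, 3, 0, 0, 0, 0, 0, 0, 0, 2, 0, 0, 2, 0]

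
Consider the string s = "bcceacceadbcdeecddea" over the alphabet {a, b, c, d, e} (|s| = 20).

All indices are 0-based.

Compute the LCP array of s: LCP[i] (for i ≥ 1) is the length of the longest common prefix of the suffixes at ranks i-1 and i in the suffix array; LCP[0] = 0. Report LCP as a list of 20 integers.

[0, 1, 1, 0, 2, 0, 4, 1, 2, 1, 3, 0, 1, 1, 2, 0, 2, 2, 1, 1]

rank→(start, suffix):
  0 → (19, 'a')
  1 → (4, 'acceadbcdeecddea')
  2 → (8, 'adbcdeecddea')
  3 → (0, 'bcceacceadbcdeecddea')
  4 → (10, 'bcdeecddea')
  5 → (1, 'cceacceadbcdeecddea')
  6 → (5, 'cceadbcdeecddea')
  7 → (15, 'cddea')
  8 → (11, 'cdeecddea')
  9 → (2, 'ceacceadbcdeecddea')
  10 → (6, 'ceadbcdeecddea')
  11 → (9, 'dbcdeecddea')
  12 → (16, 'ddea')
  13 → (17, 'dea')
  14 → (12, 'deecddea')
  15 → (18, 'ea')
  16 → (3, 'eacceadbcdeecddea')
  17 → (7, 'eadbcdeecddea')
  18 → (14, 'ecddea')
  19 → (13, 'eecddea')

SA = [19, 4, 8, 0, 10, 1, 5, 15, 11, 2, 6, 9, 16, 17, 12, 18, 3, 7, 14, 13]
rank  pair      lcp
   1  s[19:],s[4:]  1  'a'
   2  s[4:],s[8:]  1  'a'
   3  s[8:],s[0:]  0  ''
   4  s[0:],s[10:]  2  'bc'
   5  s[10:],s[1:]  0  ''
   6  s[1:],s[5:]  4  'ccea'
   7  s[5:],s[15:]  1  'c'
   8  s[15:],s[11:]  2  'cd'
   9  s[11:],s[2:]  1  'c'
  10  s[2:],s[6:]  3  'cea'
  11  s[6:],s[9:]  0  ''
  12  s[9:],s[16:]  1  'd'
  13  s[16:],s[17:]  1  'd'
  14  s[17:],s[12:]  2  'de'
  15  s[12:],s[18:]  0  ''
  16  s[18:],s[3:]  2  'ea'
  17  s[3:],s[7:]  2  'ea'
  18  s[7:],s[14:]  1  'e'
  19  s[14:],s[13:]  1  'e'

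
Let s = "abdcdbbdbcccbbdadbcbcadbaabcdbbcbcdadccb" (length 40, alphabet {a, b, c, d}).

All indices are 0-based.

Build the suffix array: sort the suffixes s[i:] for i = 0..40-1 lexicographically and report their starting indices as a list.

rank→(start, suffix):
  0 → (24, 'aabcdbbcbcdadccb')
  1 → (25, 'abcdbbcbcdadccb')
  2 → (0, 'abdcdbbdbcccbbdadbcbcadbaabcdbbcbcdadccb')
  3 → (21, 'adbaabcdbbcbcdadccb')
  4 → (15, 'adbcbcadbaabcdbbcbcdadccb')
  5 → (35, 'adccb')
  6 → (39, 'b')
  7 → (23, 'baabcdbbcbcdadccb')
  8 → (29, 'bbcbcdadccb')
  9 → (12, 'bbdadbcbcadbaabcdbbcbcdadccb')
  10 → (5, 'bbdbcccbbdadbcbcadbaabcdbbcbcdadccb')
  11 → (19, 'bcadbaabcdbbcbcdadccb')
  12 → (17, 'bcbcadbaabcdbbcbcdadccb')
  13 → (30, 'bcbcdadccb')
  14 → (8, 'bcccbbdadbcbcadbaabcdbbcbcdadccb')
  15 → (32, 'bcdadccb')
  16 → (26, 'bcdbbcbcdadccb')
  17 → (13, 'bdadbcbcadbaabcdbbcbcdadccb')
  18 → (6, 'bdbcccbbdadbcbcadbaabcdbbcbcdadccb')
  19 → (1, 'bdcdbbdbcccbbdadbcbcadbaabcdbbcbcdadccb')
  20 → (20, 'cadbaabcdbbcbcdadccb')
  21 → (38, 'cb')
  22 → (11, 'cbbdadbcbcadbaabcdbbcbcdadccb')
  23 → (18, 'cbcadbaabcdbbcbcdadccb')
  24 → (31, 'cbcdadccb')
  25 → (37, 'ccb')
  26 → (10, 'ccbbdadbcbcadbaabcdbbcbcdadccb')
  27 → (9, 'cccbbdadbcbcadbaabcdbbcbcdadccb')
  28 → (33, 'cdadccb')
  29 → (27, 'cdbbcbcdadccb')
  30 → (3, 'cdbbdbcccbbdadbcbcadbaabcdbbcbcdadccb')
  31 → (14, 'dadbcbcadbaabcdbbcbcdadccb')
  32 → (34, 'dadccb')
  33 → (22, 'dbaabcdbbcbcdadccb')
  34 → (28, 'dbbcbcdadccb')
  35 → (4, 'dbbdbcccbbdadbcbcadbaabcdbbcbcdadccb')
  36 → (16, 'dbcbcadbaabcdbbcbcdadccb')
  37 → (7, 'dbcccbbdadbcbcadbaabcdbbcbcdadccb')
  38 → (36, 'dccb')
  39 → (2, 'dcdbbdbcccbbdadbcbcadbaabcdbbcbcdadccb')

[24, 25, 0, 21, 15, 35, 39, 23, 29, 12, 5, 19, 17, 30, 8, 32, 26, 13, 6, 1, 20, 38, 11, 18, 31, 37, 10, 9, 33, 27, 3, 14, 34, 22, 28, 4, 16, 7, 36, 2]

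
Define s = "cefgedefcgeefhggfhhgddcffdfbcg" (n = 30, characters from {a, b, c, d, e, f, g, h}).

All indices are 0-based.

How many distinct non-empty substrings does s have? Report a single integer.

436

sorted suffixes:
  #0 SA[0]=27  'bcg'
  #1 SA[1]=0  'cefgedefcgeefhggfhhgddcffdfbcg'
  #2 SA[2]=22  'cffdfbcg'
  #3 SA[3]=28  'cg'
  #4 SA[4]=8  'cgeefhggfhhgddcffdfbcg'
  #5 SA[5]=21  'dcffdfbcg'
  #6 SA[6]=20  'ddcffdfbcg'
  #7 SA[7]=5  'defcgeefhggfhhgddcffdfbcg'
  #8 SA[8]=25  'dfbcg'
  #9 SA[9]=4  'edefcgeefhggfhhgddcffdfbcg'
  #10 SA[10]=10  'eefhggfhhgddcffdfbcg'
  #11 SA[11]=6  'efcgeefhggfhhgddcffdfbcg'
  #12 SA[12]=1  'efgedefcgeefhggfhhgddcffdfbcg'
  #13 SA[13]=11  'efhggfhhgddcffdfbcg'
  #14 SA[14]=26  'fbcg'
  #15 SA[15]=7  'fcgeefhggfhhgddcffdfbcg'
  #16 SA[16]=24  'fdfbcg'
  #17 SA[17]=23  'ffdfbcg'
  #18 SA[18]=2  'fgedefcgeefhggfhhgddcffdfbcg'
  #19 SA[19]=12  'fhggfhhgddcffdfbcg'
  #20 SA[20]=16  'fhhgddcffdfbcg'
  #21 SA[21]=29  'g'
  #22 SA[22]=19  'gddcffdfbcg'
  #23 SA[23]=3  'gedefcgeefhggfhhgddcffdfbcg'
  #24 SA[24]=9  'geefhggfhhgddcffdfbcg'
  #25 SA[25]=15  'gfhhgddcffdfbcg'
  #26 SA[26]=14  'ggfhhgddcffdfbcg'
  #27 SA[27]=18  'hgddcffdfbcg'
  #28 SA[28]=13  'hggfhhgddcffdfbcg'
  #29 SA[29]=17  'hhgddcffdfbcg'

SA = [27, 0, 22, 28, 8, 21, 20, 5, 25, 4, 10, 6, 1, 11, 26, 7, 24, 23, 2, 12, 16, 29, 19, 3, 9, 15, 14, 18, 13, 17]
rank  pair      lcp
   1  s[27:],s[0:]  0  ''
   2  s[0:],s[22:]  1  'c'
   3  s[22:],s[28:]  1  'c'
   4  s[28:],s[8:]  2  'cg'
   5  s[8:],s[21:]  0  ''
   6  s[21:],s[20:]  1  'd'
   7  s[20:],s[5:]  1  'd'
   8  s[5:],s[25:]  1  'd'
   9  s[25:],s[4:]  0  ''
  10  s[4:],s[10:]  1  'e'
  11  s[10:],s[6:]  1  'e'
  12  s[6:],s[1:]  2  'ef'
  13  s[1:],s[11:]  2  'ef'
  14  s[11:],s[26:]  0  ''
  15  s[26:],s[7:]  1  'f'
  16  s[7:],s[24:]  1  'f'
  17  s[24:],s[23:]  1  'f'
  18  s[23:],s[2:]  1  'f'
  19  s[2:],s[12:]  1  'f'
  20  s[12:],s[16:]  2  'fh'
  21  s[16:],s[29:]  0  ''
  22  s[29:],s[19:]  1  'g'
  23  s[19:],s[3:]  1  'g'
  24  s[3:],s[9:]  2  'ge'
  25  s[9:],s[15:]  1  'g'
  26  s[15:],s[14:]  1  'g'
  27  s[14:],s[18:]  0  ''
  28  s[18:],s[13:]  2  'hg'
  29  s[13:],s[17:]  1  'h'

n(n+1)/2 = 30·31/2 = 465
Σ LCP = 0 + 0 + 1 + 1 + 2 + 0 + 1 + 1 + 1 + 0 + 1 + 1 + 2 + 2 + 0 + 1 + 1 + 1 + 1 + 1 + 2 + 0 + 1 + 1 + 2 + 1 + 1 + 0 + 2 + 1 = 29
distinct = 465 − 29 = 436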